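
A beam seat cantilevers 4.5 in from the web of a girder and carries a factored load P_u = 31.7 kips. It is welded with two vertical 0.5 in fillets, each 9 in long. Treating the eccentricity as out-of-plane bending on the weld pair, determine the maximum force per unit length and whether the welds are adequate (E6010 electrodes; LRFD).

f_max ≈ 5.57 kip/in; adequate

E60XX → F_EXX = 60 ksi.
L_w = 2 × 9 = 18 in; section modulus (unit throat) S = 2 × L²/6 = 27 in².
Direct shear f_v = P/L_w = 31.7/18 = 1.761 kip/in.
Moment M = P × e = 31.7 × 4.5 = 142.65 kip·in; bending f_b = M/S = 5.283 kip/in.
f_max = √(f_v² + f_b²) = √(1.761² + 5.283²) = 5.569 kip/in.
φr_n = 0.75 × 0.6 × 60 × (0.707 × 0.5) = 9.544 kip/in → adequate.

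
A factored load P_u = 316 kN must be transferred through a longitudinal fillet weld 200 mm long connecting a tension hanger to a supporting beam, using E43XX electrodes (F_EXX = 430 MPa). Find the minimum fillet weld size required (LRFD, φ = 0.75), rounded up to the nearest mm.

Total weld length L = 200 mm.
Required throat t_e = P_u / (φ × 0.6 F_EXX × L) = 316 / (0.75 × 0.6 × 430 × 200 × 10⁻³) = 8.165 mm.
Required leg w = t_e / 0.707 = 11.55 mm → use 12 mm.

w = 12 mm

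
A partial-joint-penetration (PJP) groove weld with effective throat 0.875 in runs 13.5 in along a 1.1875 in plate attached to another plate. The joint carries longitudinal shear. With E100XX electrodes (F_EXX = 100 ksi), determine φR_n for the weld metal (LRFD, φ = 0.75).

Effective throat (given) t_e = 0.875 in.
A_we = 0.875 × 13.5 = 11.81 in².
F_nw = 0.6 F_EXX = 60 ksi.
φR_n = 0.75 × 60 × 11.81 = 531.6 kips.

φR_n ≈ 532 kips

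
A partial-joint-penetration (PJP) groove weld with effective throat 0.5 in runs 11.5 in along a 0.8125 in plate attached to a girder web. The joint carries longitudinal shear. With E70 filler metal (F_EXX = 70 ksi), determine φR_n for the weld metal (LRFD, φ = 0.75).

φR_n ≈ 181 kips

Effective throat (given) t_e = 0.5 in.
A_we = 0.5 × 11.5 = 5.75 in².
F_nw = 0.6 F_EXX = 42 ksi.
φR_n = 0.75 × 42 × 5.75 = 181.1 kips.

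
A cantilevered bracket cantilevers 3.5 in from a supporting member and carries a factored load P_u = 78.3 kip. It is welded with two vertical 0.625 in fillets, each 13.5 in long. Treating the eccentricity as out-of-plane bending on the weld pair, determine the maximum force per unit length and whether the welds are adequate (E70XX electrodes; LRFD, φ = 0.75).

f_max ≈ 5.36 kip/in; adequate

E70XX → F_EXX = 70 ksi.
L_w = 2 × 13.5 = 27 in; section modulus (unit throat) S = 2 × L²/6 = 60.75 in².
Direct shear f_v = P/L_w = 78.3/27 = 2.9 kip/in.
Moment M = P × e = 78.3 × 3.5 = 274.05 kip·in; bending f_b = M/S = 4.511 kip/in.
f_max = √(f_v² + f_b²) = √(2.9² + 4.511²) = 5.363 kip/in.
φr_n = 0.75 × 0.6 × 70 × (0.707 × 0.625) = 13.92 kip/in → adequate.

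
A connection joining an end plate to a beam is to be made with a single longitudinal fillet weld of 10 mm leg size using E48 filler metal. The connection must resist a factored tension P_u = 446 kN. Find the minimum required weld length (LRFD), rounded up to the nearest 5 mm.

L = 295 mm

E48XX → F_EXX = 480 MPa.
Throat t_e = 0.707 × 10 = 7.07 mm.
φr_n = 0.75 × 0.6 × 480 × 7.07 × 10⁻³ = 1.527 kN/mm.
L_req = P_u / φr_n = 446 / 1.527 = 292.1 mm total.
Round up → use L = 295 mm.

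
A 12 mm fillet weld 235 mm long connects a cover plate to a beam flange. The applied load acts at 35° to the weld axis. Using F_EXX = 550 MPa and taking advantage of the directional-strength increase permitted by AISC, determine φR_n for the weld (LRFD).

φR_n ≈ 601 kN

t_e = 0.707 × 12 = 8.484 mm; A_we = 8.484 × 235 = 1994 mm².
Directional factor: 1.0 + 0.5 sin^1.5(35°) = 1.217.
F_nw = 0.6 × 550 × 1.217 = 401.7 MPa.
φR_n = 0.75 × 401.7 × 1994 × 10⁻³ = 600.6 kN.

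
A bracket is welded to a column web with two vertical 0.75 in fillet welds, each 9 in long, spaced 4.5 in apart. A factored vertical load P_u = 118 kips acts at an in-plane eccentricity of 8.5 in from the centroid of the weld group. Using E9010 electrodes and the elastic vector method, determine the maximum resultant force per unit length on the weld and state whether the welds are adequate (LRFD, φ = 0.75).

E90XX → F_EXX = 90 ksi.
Total weld length L_w = 18 in. Treat welds as unit-width lines.
Polar moment about centroid: J = 2[d³/12 + d(b/2)²] = 2[9³/12 + 9×2.25²] = 212.6 in³.
Direct shear f_v = P/L_w = 118 / 18 = 6.556 kip/in (vertical).
Torsion M = P·e = 118 × 8.5 = 1003 kip·in.
Critical point at (x, y) = (2.25, 4.5) from centroid. f_tx = M·y/J = 21.23 kip/in; f_ty = M·x/J = 10.61 kip/in.
Resultant f_max = √[f_tx² + (f_v + f_ty)²] = √[21.23² + (6.556 + 10.61)²] = 27.3 kip/in.
Capacity per unit length: φr_n = 0.75 × 0.6 × 90 × (0.707 × 0.75) = 21.48 kip/in.
27.3 > 21.48 → NOT adequate.

f_max ≈ 27.3 kip/in; NOT adequate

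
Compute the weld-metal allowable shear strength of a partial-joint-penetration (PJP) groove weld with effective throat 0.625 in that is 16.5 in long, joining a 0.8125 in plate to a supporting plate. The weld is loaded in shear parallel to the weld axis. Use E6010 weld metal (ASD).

R_n/Ω ≈ 186 kips

E60XX → F_EXX = 60 ksi.
Effective throat (given) t_e = 0.625 in.
A_we = 0.625 × 16.5 = 10.31 in².
F_nw = 0.6 F_EXX = 36 ksi.
R_n/Ω = (36 × 10.31) / 2.0 = 185.6 kips.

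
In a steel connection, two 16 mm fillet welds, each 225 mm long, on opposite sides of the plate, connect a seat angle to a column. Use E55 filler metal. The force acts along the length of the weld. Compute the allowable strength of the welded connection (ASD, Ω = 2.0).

E55XX → F_EXX = 550 MPa.
Effective throat t_e = 0.707 × 16 = 11.31 mm.
Total length L = 450 mm; A_we = 11.31 × 450 = 5090 mm².
F_nw = 0.6 F_EXX = 0.6 × 550 = 330 MPa.
R_n = 330 × 5090 × 10⁻³ = 1680 kN; R_n/Ω = 1680/2.0 = 839.9 kN.

R_n/Ω ≈ 840 kN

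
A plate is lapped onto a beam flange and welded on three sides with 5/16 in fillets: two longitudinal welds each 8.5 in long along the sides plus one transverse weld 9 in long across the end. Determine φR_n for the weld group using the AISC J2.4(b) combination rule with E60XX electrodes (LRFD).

φR_n ≈ 167 kips

E60XX → F_EXX = 60 ksi.
t_e = 0.707 × 0.3125 = 0.2209 in.
R_nwl = 0.6 × 60 × 0.2209 × 17 = 135.2 kips (longitudinal, 2 welds).
R_nwt = 0.6 × 60 × 0.2209 × 9 = 71.58 kips (transverse, base value).
(i) R_nwl + R_nwt = 206.8 kips; (ii) 0.85 R_nwl + 1.5 R_nwt = 222.3 kips.
R_n = max = 222.3 kips [governs: (ii)]; φR_n = 166.7 kips.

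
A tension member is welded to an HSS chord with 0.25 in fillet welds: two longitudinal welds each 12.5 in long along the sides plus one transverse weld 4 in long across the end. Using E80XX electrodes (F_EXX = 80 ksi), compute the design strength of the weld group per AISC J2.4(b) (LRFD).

φR_n ≈ 185 kips

t_e = 0.707 × 0.25 = 0.1767 in.
R_nwl = 0.6 × 80 × 0.1767 × 25 = 212.1 kips (longitudinal, 2 welds).
R_nwt = 0.6 × 80 × 0.1767 × 4 = 33.94 kips (transverse, base value).
(i) R_nwl + R_nwt = 246 kips; (ii) 0.85 R_nwl + 1.5 R_nwt = 231.2 kips.
R_n = max = 246 kips [governs: (i)]; φR_n = 184.5 kips.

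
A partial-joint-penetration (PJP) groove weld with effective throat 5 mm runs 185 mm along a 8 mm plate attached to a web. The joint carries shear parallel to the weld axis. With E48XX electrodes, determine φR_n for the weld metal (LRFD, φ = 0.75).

φR_n ≈ 200 kN

E48XX → F_EXX = 480 MPa.
Effective throat (given) t_e = 5 mm.
A_we = 5 × 185 = 925 mm².
F_nw = 0.6 F_EXX = 288 MPa.
φR_n = 0.75 × 288 × 925 × 10⁻³ = 199.8 kN.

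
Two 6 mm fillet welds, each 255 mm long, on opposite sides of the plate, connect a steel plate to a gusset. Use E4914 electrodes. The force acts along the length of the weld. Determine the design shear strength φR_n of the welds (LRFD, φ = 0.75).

φR_n ≈ 477 kN

E49XX → F_EXX = 490 MPa.
Effective throat t_e = 0.707 × 6 = 4.242 mm.
Total length L = 510 mm; A_we = 4.242 × 510 = 2163 mm².
F_nw = 0.6 F_EXX = 0.6 × 490 = 294 MPa.
φR_n = 0.75 × 294 × 2163 × 10⁻³ = 477 kN.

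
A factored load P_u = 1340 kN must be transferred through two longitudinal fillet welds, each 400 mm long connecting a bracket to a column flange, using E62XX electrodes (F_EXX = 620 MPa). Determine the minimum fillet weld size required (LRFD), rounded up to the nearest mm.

Total weld length L = 800 mm.
Required throat t_e = P_u / (φ × 0.6 F_EXX × L) = 1340 / (0.75 × 0.6 × 620 × 800 × 10⁻³) = 6.004 mm.
Required leg w = t_e / 0.707 = 8.492 mm → use 9 mm.

w = 9 mm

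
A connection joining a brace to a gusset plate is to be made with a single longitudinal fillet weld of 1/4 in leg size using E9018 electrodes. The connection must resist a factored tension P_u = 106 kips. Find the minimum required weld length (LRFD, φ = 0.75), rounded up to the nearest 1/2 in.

E90XX → F_EXX = 90 ksi.
Throat t_e = 0.707 × 0.25 = 0.1767 in.
φr_n = 0.75 × 0.6 × 90 × 0.1767 = 7.158 kips/in.
L_req = P_u / φr_n = 106 / 7.158 = 14.81 in total.
Round up → use L = 15 in.

L = 15 in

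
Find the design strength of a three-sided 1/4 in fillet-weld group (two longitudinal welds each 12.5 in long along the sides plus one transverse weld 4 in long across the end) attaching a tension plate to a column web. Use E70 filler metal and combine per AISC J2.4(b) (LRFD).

E70XX → F_EXX = 70 ksi.
t_e = 0.707 × 0.25 = 0.1767 in.
R_nwl = 0.6 × 70 × 0.1767 × 25 = 185.6 kip (longitudinal, 2 welds).
R_nwt = 0.6 × 70 × 0.1767 × 4 = 29.69 kip (transverse, base value).
(i) R_nwl + R_nwt = 215.3 kip; (ii) 0.85 R_nwl + 1.5 R_nwt = 202.3 kip.
R_n = max = 215.3 kip [governs: (i)]; φR_n = 161.5 kip.

φR_n ≈ 161 kip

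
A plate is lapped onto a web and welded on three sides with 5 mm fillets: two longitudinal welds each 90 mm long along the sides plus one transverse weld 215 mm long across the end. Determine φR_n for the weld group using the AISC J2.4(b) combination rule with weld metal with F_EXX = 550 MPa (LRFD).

φR_n ≈ 416 kN

t_e = 0.707 × 5 = 3.535 mm.
R_nwl = 0.6 × 550 × 3.535 × 180 × 10⁻³ = 210 kN (longitudinal, 2 welds).
R_nwt = 0.6 × 550 × 3.535 × 215 × 10⁻³ = 250.8 kN (transverse, base value).
(i) R_nwl + R_nwt = 460.8 kN; (ii) 0.85 R_nwl + 1.5 R_nwt = 554.7 kN.
R_n = max = 554.7 kN [governs: (ii)]; φR_n = 416 kN.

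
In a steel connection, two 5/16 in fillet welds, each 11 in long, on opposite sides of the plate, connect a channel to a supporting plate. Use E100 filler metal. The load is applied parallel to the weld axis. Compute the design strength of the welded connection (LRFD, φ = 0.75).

φR_n ≈ 219 kip

E100XX → F_EXX = 100 ksi.
Effective throat t_e = 0.707 × 0.3125 = 0.2209 in.
Total length L = 22 in; A_we = 0.2209 × 22 = 4.861 in².
F_nw = 0.6 F_EXX = 0.6 × 100 = 60 ksi.
φR_n = 0.75 × 60 × 4.861 = 218.7 kip.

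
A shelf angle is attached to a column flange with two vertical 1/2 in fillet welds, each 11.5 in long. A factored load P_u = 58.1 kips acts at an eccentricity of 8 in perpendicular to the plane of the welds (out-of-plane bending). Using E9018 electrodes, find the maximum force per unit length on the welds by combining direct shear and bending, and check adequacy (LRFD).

E90XX → F_EXX = 90 ksi.
L_w = 2 × 11.5 = 23 in; section modulus (unit throat) S = 2 × L²/6 = 44.08 in².
Direct shear f_v = P/L_w = 58.1/23 = 2.526 kip/in.
Moment M = P × e = 58.1 × 8 = 464.8 kip·in; bending f_b = M/S = 10.54 kip/in.
f_max = √(f_v² + f_b²) = √(2.526² + 10.54²) = 10.84 kip/in.
φr_n = 0.75 × 0.6 × 90 × (0.707 × 0.5) = 14.32 kip/in → adequate.

f_max ≈ 10.8 kip/in; adequate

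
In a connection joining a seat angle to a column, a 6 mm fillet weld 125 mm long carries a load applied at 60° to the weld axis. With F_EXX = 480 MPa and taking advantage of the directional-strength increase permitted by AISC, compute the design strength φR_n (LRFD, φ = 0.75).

t_e = 0.707 × 6 = 4.242 mm; A_we = 4.242 × 125 = 530.2 mm².
Directional factor: 1.0 + 0.5 sin^1.5(60°) = 1.403.
F_nw = 0.6 × 480 × 1.403 = 404.1 MPa.
φR_n = 0.75 × 404.1 × 530.2 × 10⁻³ = 160.7 kN.

φR_n ≈ 161 kN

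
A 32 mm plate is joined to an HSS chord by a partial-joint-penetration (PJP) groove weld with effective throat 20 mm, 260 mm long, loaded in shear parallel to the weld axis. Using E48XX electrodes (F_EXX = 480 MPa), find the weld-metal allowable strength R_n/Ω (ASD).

R_n/Ω ≈ 749 kN

Effective throat (given) t_e = 20 mm.
A_we = 20 × 260 = 5200 mm².
F_nw = 0.6 F_EXX = 288 MPa.
R_n/Ω = (288 × 5200) / 2.0 × 10⁻³ = 748.8 kN.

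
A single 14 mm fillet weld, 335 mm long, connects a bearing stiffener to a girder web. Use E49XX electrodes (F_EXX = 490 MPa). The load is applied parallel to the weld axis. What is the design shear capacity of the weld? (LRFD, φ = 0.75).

Effective throat t_e = 0.707 × 14 = 9.898 mm.
Total length L = 335 mm; A_we = 9.898 × 335 = 3316 mm².
F_nw = 0.6 F_EXX = 0.6 × 490 = 294 MPa.
φR_n = 0.75 × 294 × 3316 × 10⁻³ = 731.1 kN.

φR_n ≈ 731 kN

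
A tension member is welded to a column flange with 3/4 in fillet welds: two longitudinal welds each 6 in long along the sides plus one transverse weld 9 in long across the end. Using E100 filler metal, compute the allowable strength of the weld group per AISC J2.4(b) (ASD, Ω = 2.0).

E100XX → F_EXX = 100 ksi.
t_e = 0.707 × 0.75 = 0.5302 in.
R_nwl = 0.6 × 100 × 0.5302 × 12 = 381.8 kips (longitudinal, 2 welds).
R_nwt = 0.6 × 100 × 0.5302 × 9 = 286.3 kips (transverse, base value).
(i) R_nwl + R_nwt = 668.1 kips; (ii) 0.85 R_nwl + 1.5 R_nwt = 754 kips.
R_n = max = 754 kips [governs: (ii)]; R_n/Ω = 377 kips.

R_n/Ω ≈ 377 kips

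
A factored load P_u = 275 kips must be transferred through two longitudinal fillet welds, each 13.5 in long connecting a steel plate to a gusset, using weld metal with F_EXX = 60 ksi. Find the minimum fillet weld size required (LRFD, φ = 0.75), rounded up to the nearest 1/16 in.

Total weld length L = 27 in.
Required throat t_e = P_u / (φ × 0.6 F_EXX × L) = 275 / (0.75 × 0.6 × 60 × 27) = 0.3772 in.
Required leg w = t_e / 0.707 = 0.5336 in → use 9/16 in.

w = 9/16 in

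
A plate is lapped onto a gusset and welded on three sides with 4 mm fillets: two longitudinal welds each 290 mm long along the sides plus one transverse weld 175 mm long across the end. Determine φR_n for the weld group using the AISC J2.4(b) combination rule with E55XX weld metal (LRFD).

φR_n ≈ 529 kN

E55XX → F_EXX = 550 MPa.
t_e = 0.707 × 4 = 2.828 mm.
R_nwl = 0.6 × 550 × 2.828 × 580 × 10⁻³ = 541.3 kN (longitudinal, 2 welds).
R_nwt = 0.6 × 550 × 2.828 × 175 × 10⁻³ = 163.3 kN (transverse, base value).
(i) R_nwl + R_nwt = 704.6 kN; (ii) 0.85 R_nwl + 1.5 R_nwt = 705.1 kN.
R_n = max = 705.1 kN [governs: (ii)]; φR_n = 528.8 kN.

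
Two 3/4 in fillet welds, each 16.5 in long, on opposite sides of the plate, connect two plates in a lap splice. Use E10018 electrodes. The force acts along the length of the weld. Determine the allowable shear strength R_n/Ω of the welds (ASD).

E100XX → F_EXX = 100 ksi.
Effective throat t_e = 0.707 × 0.75 = 0.5302 in.
Total length L = 33 in; A_we = 0.5302 × 33 = 17.5 in².
F_nw = 0.6 F_EXX = 0.6 × 100 = 60 ksi.
R_n = 60 × 17.5 = 1050 kips; R_n/Ω = 1050/2.0 = 524.9 kips.

R_n/Ω ≈ 525 kips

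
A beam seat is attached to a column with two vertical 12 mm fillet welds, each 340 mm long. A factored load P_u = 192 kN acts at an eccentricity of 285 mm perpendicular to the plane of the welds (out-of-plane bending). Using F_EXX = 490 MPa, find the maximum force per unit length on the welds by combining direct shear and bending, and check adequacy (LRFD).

f_max ≈ 1450 N/mm; adequate

L_w = 2 × 340 = 680 mm; section modulus (unit throat) S = 2 × L²/6 = 38530 mm².
Direct shear f_v = P/L_w = 192×10³/680 = 282.4 N/mm.
Moment M = P × e = 192×10³ × 285 = 54720000 N·mm; bending f_b = M/S = 1420 N/mm.
f_max = √(f_v² + f_b²) = √(282.4² + 1420²) = 1448 N/mm.
φr_n = 0.75 × 0.6 × 490 × (0.707 × 12) = 1871 N/mm → adequate.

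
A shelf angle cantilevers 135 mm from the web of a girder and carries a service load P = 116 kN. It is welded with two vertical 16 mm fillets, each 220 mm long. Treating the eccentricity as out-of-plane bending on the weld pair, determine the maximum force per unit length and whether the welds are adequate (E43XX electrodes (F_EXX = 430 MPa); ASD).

L_w = 2 × 220 = 440 mm; section modulus (unit throat) S = 2 × L²/6 = 16130 mm².
Direct shear f_v = P/L_w = 116×10³/440 = 263.6 N/mm.
Moment M = P × e = 116×10³ × 135 = 15660000 N·mm; bending f_b = M/S = 970.7 N/mm.
f_max = √(f_v² + f_b²) = √(263.6² + 970.7²) = 1006 N/mm.
r_n/Ω = (1/2.0) × 0.6 × 430 × (0.707 × 16) = 1459 N/mm → adequate.

f_max ≈ 1010 N/mm; adequate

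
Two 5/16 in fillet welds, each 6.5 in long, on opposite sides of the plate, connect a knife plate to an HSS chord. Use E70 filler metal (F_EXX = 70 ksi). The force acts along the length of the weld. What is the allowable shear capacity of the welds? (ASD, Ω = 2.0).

Effective throat t_e = 0.707 × 0.3125 = 0.2209 in.
Total length L = 13 in; A_we = 0.2209 × 13 = 2.872 in².
F_nw = 0.6 F_EXX = 0.6 × 70 = 42 ksi.
R_n = 42 × 2.872 = 120.6 kips; R_n/Ω = 120.6/2.0 = 60.32 kips.

R_n/Ω ≈ 60.3 kips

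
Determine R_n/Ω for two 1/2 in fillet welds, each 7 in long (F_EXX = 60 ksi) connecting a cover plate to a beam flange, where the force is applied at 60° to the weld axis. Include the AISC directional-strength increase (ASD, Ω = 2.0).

R_n/Ω ≈ 125 kip

t_e = 0.707 × 0.5 = 0.3535 in; A_we = 0.3535 × 14 = 4.949 in².
Directional factor: 1.0 + 0.5 sin^1.5(60°) = 1.403.
F_nw = 0.6 × 60 × 1.403 = 50.51 ksi.
R_n/Ω = (50.51 × 4.949) / 2.0 = 125 kip.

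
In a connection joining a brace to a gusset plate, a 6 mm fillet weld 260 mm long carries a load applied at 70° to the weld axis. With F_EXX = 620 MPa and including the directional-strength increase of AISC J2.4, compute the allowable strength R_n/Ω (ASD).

R_n/Ω ≈ 299 kN

t_e = 0.707 × 6 = 4.242 mm; A_we = 4.242 × 260 = 1103 mm².
Directional factor: 1.0 + 0.5 sin^1.5(70°) = 1.455.
F_nw = 0.6 × 620 × 1.455 = 541.4 MPa.
R_n/Ω = (541.4 × 1103) / 2.0 × 10⁻³ = 298.6 kN.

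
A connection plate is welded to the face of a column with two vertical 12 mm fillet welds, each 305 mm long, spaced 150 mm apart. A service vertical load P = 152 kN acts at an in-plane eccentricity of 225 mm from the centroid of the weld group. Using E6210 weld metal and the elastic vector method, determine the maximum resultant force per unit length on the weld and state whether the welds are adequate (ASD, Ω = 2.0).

E62XX → F_EXX = 620 MPa.
Total weld length L_w = 610 mm. Treat welds as unit-width lines.
Polar moment about centroid: J = 2[d³/12 + d(b/2)²] = 2[305³/12 + 305×75²] = 8160000 mm³.
Direct shear f_v = P/L_w = 152×10³ / 610 = 249.2 N/mm (vertical).
Torsion M = P·e = 152×10³ × 225 = 34200000 N·mm.
Critical point at (x, y) = (75, 152.5) from centroid. f_tx = M·y/J = 639.2 N/mm; f_ty = M·x/J = 314.3 N/mm.
Resultant f_max = √[f_tx² + (f_v + f_ty)²] = √[639.2² + (249.2 + 314.3)²] = 852.1 N/mm.
Capacity per unit length: r_n/Ω = (1/2.0) × 0.6 × 620 × (0.707 × 12) = 1578 N/mm.
852.1 ≤ 1578 → adequate.

f_max ≈ 852 N/mm; adequate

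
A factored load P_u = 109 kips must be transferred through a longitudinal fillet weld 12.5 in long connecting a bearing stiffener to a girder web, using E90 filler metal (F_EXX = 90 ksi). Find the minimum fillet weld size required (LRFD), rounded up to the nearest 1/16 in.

w = 5/16 in

Total weld length L = 12.5 in.
Required throat t_e = P_u / (φ × 0.6 F_EXX × L) = 109 / (0.75 × 0.6 × 90 × 12.5) = 0.2153 in.
Required leg w = t_e / 0.707 = 0.3045 in → use 5/16 in.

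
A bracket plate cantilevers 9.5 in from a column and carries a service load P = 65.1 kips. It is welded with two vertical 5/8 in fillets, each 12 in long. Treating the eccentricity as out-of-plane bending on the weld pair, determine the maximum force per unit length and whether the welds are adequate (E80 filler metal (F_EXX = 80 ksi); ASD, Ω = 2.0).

L_w = 2 × 12 = 24 in; section modulus (unit throat) S = 2 × L²/6 = 48 in².
Direct shear f_v = P/L_w = 65.1/24 = 2.712 kip/in.
Moment M = P × e = 65.1 × 9.5 = 618.45 kip·in; bending f_b = M/S = 12.88 kip/in.
f_max = √(f_v² + f_b²) = √(2.712² + 12.88²) = 13.17 kip/in.
r_n/Ω = (1/2.0) × 0.6 × 80 × (0.707 × 0.625) = 10.6 kip/in → NOT adequate.

f_max ≈ 13.2 kip/in; NOT adequate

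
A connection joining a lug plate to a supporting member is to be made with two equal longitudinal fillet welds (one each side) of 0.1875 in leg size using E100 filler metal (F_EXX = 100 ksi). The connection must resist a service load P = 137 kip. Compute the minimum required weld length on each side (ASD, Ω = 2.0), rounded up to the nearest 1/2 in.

L = 17.5 in on each side

Throat t_e = 0.707 × 0.1875 = 0.1326 in.
r_n/Ω = (0.6 × 100 × 0.1326) / 2.0 = 3.977 kip/in.
L_req = P / (r_n/Ω) = 137 / 3.977 = 34.45 in total.
Per side: 34.45 / 2 = 17.22 in.
Round up → use L = 17.5 in on each side.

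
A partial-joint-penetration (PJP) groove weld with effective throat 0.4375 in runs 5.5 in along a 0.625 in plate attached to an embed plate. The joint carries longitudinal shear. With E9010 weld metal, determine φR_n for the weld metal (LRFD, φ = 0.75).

E90XX → F_EXX = 90 ksi.
Effective throat (given) t_e = 0.4375 in.
A_we = 0.4375 × 5.5 = 2.406 in².
F_nw = 0.6 F_EXX = 54 ksi.
φR_n = 0.75 × 54 × 2.406 = 97.45 kips.

φR_n ≈ 97.5 kips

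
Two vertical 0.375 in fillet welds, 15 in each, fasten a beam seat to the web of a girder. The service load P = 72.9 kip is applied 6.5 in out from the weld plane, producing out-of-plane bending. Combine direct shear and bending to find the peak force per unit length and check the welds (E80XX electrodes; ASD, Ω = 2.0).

f_max ≈ 6.77 kip/in; NOT adequate

E80XX → F_EXX = 80 ksi.
L_w = 2 × 15 = 30 in; section modulus (unit throat) S = 2 × L²/6 = 75 in².
Direct shear f_v = P/L_w = 72.9/30 = 2.43 kip/in.
Moment M = P × e = 72.9 × 6.5 = 473.85 kip·in; bending f_b = M/S = 6.318 kip/in.
f_max = √(f_v² + f_b²) = √(2.43² + 6.318²) = 6.769 kip/in.
r_n/Ω = (1/2.0) × 0.6 × 80 × (0.707 × 0.375) = 6.363 kip/in → NOT adequate.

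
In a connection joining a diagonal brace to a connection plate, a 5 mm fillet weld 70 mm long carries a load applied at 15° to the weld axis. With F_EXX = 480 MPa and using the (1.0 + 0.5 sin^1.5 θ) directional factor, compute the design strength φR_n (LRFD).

t_e = 0.707 × 5 = 3.535 mm; A_we = 3.535 × 70 = 247.4 mm².
Directional factor: 1.0 + 0.5 sin^1.5(15°) = 1.066.
F_nw = 0.6 × 480 × 1.066 = 307 MPa.
φR_n = 0.75 × 307 × 247.4 × 10⁻³ = 56.97 kN.

φR_n ≈ 57 kN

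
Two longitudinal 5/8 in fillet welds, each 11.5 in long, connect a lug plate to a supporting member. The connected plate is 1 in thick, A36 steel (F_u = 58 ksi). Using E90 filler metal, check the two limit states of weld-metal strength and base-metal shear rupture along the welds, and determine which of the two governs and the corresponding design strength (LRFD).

E90XX → F_EXX = 90 ksi.
t_e = 0.707 × 0.625 = 0.4419 in; L = 23 in.
Weld metal: φR_n = 0.75 × 0.6 × 90 × 0.4419 × 23 = 411.6 kips.
Base metal (shear rupture): φR_n = 0.75 × 0.6 × 58 × 1 × 23 = 600.3 kips.
Governing: weld metal.

φR_n ≈ 412 kips (weld metal governs)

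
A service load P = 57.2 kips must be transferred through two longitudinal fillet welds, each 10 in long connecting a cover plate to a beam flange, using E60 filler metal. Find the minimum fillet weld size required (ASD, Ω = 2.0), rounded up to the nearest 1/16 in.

w = 1/4 in

E60XX → F_EXX = 60 ksi.
Total weld length L = 20 in.
Required throat t_e = P × Ω / (0.6 F_EXX × L) = 57.2 × 2.0 / (0.6 × 60 × 20) = 0.1589 in.
Required leg w = t_e / 0.707 = 0.2247 in → use 1/4 in.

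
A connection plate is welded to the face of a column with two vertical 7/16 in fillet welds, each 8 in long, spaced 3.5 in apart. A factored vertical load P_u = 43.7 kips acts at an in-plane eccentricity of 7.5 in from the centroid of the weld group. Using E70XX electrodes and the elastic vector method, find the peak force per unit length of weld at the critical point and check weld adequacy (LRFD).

f_max ≈ 12 kip/in; NOT adequate

E70XX → F_EXX = 70 ksi.
Total weld length L_w = 16 in. Treat welds as unit-width lines.
Polar moment about centroid: J = 2[d³/12 + d(b/2)²] = 2[8³/12 + 8×1.75²] = 134.3 in³.
Direct shear f_v = P/L_w = 43.7 / 16 = 2.731 kip/in (vertical).
Torsion M = P·e = 43.7 × 7.5 = 327.75 kip·in.
Critical point at (x, y) = (1.75, 4) from centroid. f_tx = M·y/J = 9.759 kip/in; f_ty = M·x/J = 4.27 kip/in.
Resultant f_max = √[f_tx² + (f_v + f_ty)²] = √[9.759² + (2.731 + 4.27)²] = 12.01 kip/in.
Capacity per unit length: φr_n = 0.75 × 0.6 × 70 × (0.707 × 0.4375) = 9.743 kip/in.
12.01 > 9.743 → NOT adequate.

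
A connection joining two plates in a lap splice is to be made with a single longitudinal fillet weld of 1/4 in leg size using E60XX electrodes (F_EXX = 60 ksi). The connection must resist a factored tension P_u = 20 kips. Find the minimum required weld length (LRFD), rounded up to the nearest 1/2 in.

Throat t_e = 0.707 × 0.25 = 0.1767 in.
φr_n = 0.75 × 0.6 × 60 × 0.1767 = 4.772 kips/in.
L_req = P_u / φr_n = 20 / 4.772 = 4.191 in total.
Round up → use L = 4.5 in.

L = 4.5 in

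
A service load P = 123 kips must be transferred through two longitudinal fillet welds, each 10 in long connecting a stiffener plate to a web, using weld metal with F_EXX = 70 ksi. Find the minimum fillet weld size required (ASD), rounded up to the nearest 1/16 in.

Total weld length L = 20 in.
Required throat t_e = P × Ω / (0.6 F_EXX × L) = 123 × 2.0 / (0.6 × 70 × 20) = 0.2929 in.
Required leg w = t_e / 0.707 = 0.4142 in → use 7/16 in.

w = 7/16 in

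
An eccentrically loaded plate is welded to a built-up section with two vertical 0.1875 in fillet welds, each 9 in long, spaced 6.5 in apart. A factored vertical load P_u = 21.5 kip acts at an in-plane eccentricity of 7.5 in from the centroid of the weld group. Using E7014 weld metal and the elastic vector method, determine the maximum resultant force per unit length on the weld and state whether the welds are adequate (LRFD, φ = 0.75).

E70XX → F_EXX = 70 ksi.
Total weld length L_w = 18 in. Treat welds as unit-width lines.
Polar moment about centroid: J = 2[d³/12 + d(b/2)²] = 2[9³/12 + 9×3.25²] = 311.6 in³.
Direct shear f_v = P/L_w = 21.5 / 18 = 1.194 kip/in (vertical).
Torsion M = P·e = 21.5 × 7.5 = 161.25 kip·in.
Critical point at (x, y) = (3.25, 4.5) from centroid. f_tx = M·y/J = 2.329 kip/in; f_ty = M·x/J = 1.682 kip/in.
Resultant f_max = √[f_tx² + (f_v + f_ty)²] = √[2.329² + (1.194 + 1.682)²] = 3.701 kip/in.
Capacity per unit length: φr_n = 0.75 × 0.6 × 70 × (0.707 × 0.1875) = 4.176 kip/in.
3.701 ≤ 4.176 → adequate.

f_max ≈ 3.7 kip/in; adequate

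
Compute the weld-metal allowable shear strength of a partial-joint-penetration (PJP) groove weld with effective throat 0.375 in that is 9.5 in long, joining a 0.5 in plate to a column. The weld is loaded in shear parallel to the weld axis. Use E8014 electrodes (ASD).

E80XX → F_EXX = 80 ksi.
Effective throat (given) t_e = 0.375 in.
A_we = 0.375 × 9.5 = 3.562 in².
F_nw = 0.6 F_EXX = 48 ksi.
R_n/Ω = (48 × 3.562) / 2.0 = 85.5 kips.

R_n/Ω ≈ 85.5 kips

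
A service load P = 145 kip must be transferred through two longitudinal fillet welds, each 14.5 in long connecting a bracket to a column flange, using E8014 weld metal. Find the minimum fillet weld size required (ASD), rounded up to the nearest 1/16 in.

w = 5/16 in

E80XX → F_EXX = 80 ksi.
Total weld length L = 29 in.
Required throat t_e = P × Ω / (0.6 F_EXX × L) = 145 × 2.0 / (0.6 × 80 × 29) = 0.2083 in.
Required leg w = t_e / 0.707 = 0.2947 in → use 5/16 in.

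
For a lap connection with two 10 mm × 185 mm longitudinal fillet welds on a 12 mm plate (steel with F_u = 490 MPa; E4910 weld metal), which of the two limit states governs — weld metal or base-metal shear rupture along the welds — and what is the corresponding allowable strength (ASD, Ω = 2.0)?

R_n/Ω ≈ 385 kN (weld metal governs)

E49XX → F_EXX = 490 MPa.
t_e = 0.707 × 10 = 7.07 mm; L = 370 mm.
Weld metal: R_n/Ω = (1/2.0) × 0.6 × 490 × 7.07 × 370 × 10⁻³ = 384.5 kN.
Base metal (shear rupture): R_n/Ω = (1/2.0) × 0.6 × 490 × 12 × 370 × 10⁻³ = 652.7 kN.
Governing: weld metal.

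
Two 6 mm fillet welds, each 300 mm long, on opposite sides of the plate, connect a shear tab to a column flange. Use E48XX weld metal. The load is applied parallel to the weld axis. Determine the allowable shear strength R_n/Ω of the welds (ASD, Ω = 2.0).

E48XX → F_EXX = 480 MPa.
Effective throat t_e = 0.707 × 6 = 4.242 mm.
Total length L = 600 mm; A_we = 4.242 × 600 = 2545 mm².
F_nw = 0.6 F_EXX = 0.6 × 480 = 288 MPa.
R_n = 288 × 2545 × 10⁻³ = 733 kN; R_n/Ω = 733/2.0 = 366.5 kN.

R_n/Ω ≈ 367 kN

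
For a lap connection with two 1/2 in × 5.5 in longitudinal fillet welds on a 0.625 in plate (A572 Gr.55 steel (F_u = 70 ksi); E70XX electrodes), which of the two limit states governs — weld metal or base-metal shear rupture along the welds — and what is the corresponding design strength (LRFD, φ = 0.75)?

φR_n ≈ 122 kip (weld metal governs)

E70XX → F_EXX = 70 ksi.
t_e = 0.707 × 0.5 = 0.3535 in; L = 11 in.
Weld metal: φR_n = 0.75 × 0.6 × 70 × 0.3535 × 11 = 122.5 kip.
Base metal (shear rupture): φR_n = 0.75 × 0.6 × 70 × 0.625 × 11 = 216.6 kip.
Governing: weld metal.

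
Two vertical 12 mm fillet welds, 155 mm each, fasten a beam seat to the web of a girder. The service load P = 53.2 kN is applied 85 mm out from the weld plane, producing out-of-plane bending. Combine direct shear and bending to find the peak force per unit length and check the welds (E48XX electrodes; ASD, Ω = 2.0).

E48XX → F_EXX = 480 MPa.
L_w = 2 × 155 = 310 mm; section modulus (unit throat) S = 2 × L²/6 = 8008 mm².
Direct shear f_v = P/L_w = 53.2×10³/310 = 171.6 N/mm.
Moment M = P × e = 53.2×10³ × 85 = 4522000 N·mm; bending f_b = M/S = 564.7 N/mm.
f_max = √(f_v² + f_b²) = √(171.6² + 564.7²) = 590.2 N/mm.
r_n/Ω = (1/2.0) × 0.6 × 480 × (0.707 × 12) = 1222 N/mm → adequate.

f_max ≈ 590 N/mm; adequate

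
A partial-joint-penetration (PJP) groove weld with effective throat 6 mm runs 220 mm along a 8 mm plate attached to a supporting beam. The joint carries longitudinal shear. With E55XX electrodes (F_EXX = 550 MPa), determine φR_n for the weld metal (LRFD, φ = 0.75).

φR_n ≈ 327 kN

Effective throat (given) t_e = 6 mm.
A_we = 6 × 220 = 1320 mm².
F_nw = 0.6 F_EXX = 330 MPa.
φR_n = 0.75 × 330 × 1320 × 10⁻³ = 326.7 kN.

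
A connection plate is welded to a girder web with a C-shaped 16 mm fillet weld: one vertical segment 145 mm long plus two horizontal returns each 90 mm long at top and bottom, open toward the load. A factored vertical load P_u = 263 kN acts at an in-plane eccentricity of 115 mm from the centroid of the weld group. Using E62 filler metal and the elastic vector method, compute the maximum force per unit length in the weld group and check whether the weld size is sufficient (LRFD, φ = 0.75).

f_max ≈ 2600 N/mm; adequate

E62XX → F_EXX = 620 MPa.
Total weld length L_w = 325 mm. Treat welds as unit-width lines.
Centroid: x̄ = 2×90×45 / 325 = 24.92 mm from the vertical weld.
Polar moment about centroid: J = I_x + I_y = [145³/12 + 2×90×72.5²] + [145×24.92² + 2(90³/12 + 90×20.08²)] = 1484000 mm³.
Direct shear f_v = P/L_w = 263×10³ / 325 = 809.2 N/mm (vertical).
Torsion M = P·e = 263×10³ × 115 = 30245000 N·mm.
Critical point at (x, y) = (65.08, 72.5) from centroid. f_tx = M·y/J = 1477 N/mm; f_ty = M·x/J = 1326 N/mm.
Resultant f_max = √[f_tx² + (f_v + f_ty)²] = √[1477² + (809.2 + 1326)²] = 2597 N/mm.
Capacity per unit length: φr_n = 0.75 × 0.6 × 620 × (0.707 × 16) = 3156 N/mm.
2597 ≤ 3156 → adequate.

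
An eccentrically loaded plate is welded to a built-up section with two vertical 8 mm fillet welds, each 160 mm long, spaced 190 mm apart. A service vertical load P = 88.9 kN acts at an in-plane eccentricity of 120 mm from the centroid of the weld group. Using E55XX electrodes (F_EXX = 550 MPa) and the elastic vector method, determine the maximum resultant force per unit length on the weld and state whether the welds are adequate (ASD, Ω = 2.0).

Total weld length L_w = 320 mm. Treat welds as unit-width lines.
Polar moment about centroid: J = 2[d³/12 + d(b/2)²] = 2[160³/12 + 160×95²] = 3571000 mm³.
Direct shear f_v = P/L_w = 88.9×10³ / 320 = 277.8 N/mm (vertical).
Torsion M = P·e = 88.9×10³ × 120 = 10668000 N·mm.
Critical point at (x, y) = (95, 80) from centroid. f_tx = M·y/J = 239 N/mm; f_ty = M·x/J = 283.8 N/mm.
Resultant f_max = √[f_tx² + (f_v + f_ty)²] = √[239² + (277.8 + 283.8)²] = 610.4 N/mm.
Capacity per unit length: r_n/Ω = (1/2.0) × 0.6 × 550 × (0.707 × 8) = 933.2 N/mm.
610.4 ≤ 933.2 → adequate.

f_max ≈ 610 N/mm; adequate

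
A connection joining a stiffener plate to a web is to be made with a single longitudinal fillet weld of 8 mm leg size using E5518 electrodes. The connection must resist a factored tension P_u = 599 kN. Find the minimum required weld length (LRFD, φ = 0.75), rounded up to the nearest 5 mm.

E55XX → F_EXX = 550 MPa.
Throat t_e = 0.707 × 8 = 5.656 mm.
φr_n = 0.75 × 0.6 × 550 × 5.656 × 10⁻³ = 1.4 kN/mm.
L_req = P_u / φr_n = 599 / 1.4 = 427.9 mm total.
Round up → use L = 430 mm.

L = 430 mm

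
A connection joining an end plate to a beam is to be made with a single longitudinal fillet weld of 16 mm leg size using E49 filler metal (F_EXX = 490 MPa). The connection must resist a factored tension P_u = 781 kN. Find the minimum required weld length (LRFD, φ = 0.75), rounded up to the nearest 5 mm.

L = 315 mm

Throat t_e = 0.707 × 16 = 11.31 mm.
φr_n = 0.75 × 0.6 × 490 × 11.31 × 10⁻³ = 2.494 kN/mm.
L_req = P_u / φr_n = 781 / 2.494 = 313.1 mm total.
Round up → use L = 315 mm.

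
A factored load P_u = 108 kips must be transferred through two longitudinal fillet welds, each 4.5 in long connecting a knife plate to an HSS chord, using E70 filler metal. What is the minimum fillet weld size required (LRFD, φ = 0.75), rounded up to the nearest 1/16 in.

w = 9/16 in

E70XX → F_EXX = 70 ksi.
Total weld length L = 9 in.
Required throat t_e = P_u / (φ × 0.6 F_EXX × L) = 108 / (0.75 × 0.6 × 70 × 9) = 0.381 in.
Required leg w = t_e / 0.707 = 0.5388 in → use 9/16 in.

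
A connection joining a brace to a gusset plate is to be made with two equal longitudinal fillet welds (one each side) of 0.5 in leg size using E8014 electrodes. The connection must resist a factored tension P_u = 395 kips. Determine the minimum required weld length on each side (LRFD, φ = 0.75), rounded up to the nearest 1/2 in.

L = 16 in on each side

E80XX → F_EXX = 80 ksi.
Throat t_e = 0.707 × 0.5 = 0.3535 in.
φr_n = 0.75 × 0.6 × 80 × 0.3535 = 12.73 kips/in.
L_req = P_u / φr_n = 395 / 12.73 = 31.04 in total.
Per side: 31.04 / 2 = 15.52 in.
Round up → use L = 16 in on each side.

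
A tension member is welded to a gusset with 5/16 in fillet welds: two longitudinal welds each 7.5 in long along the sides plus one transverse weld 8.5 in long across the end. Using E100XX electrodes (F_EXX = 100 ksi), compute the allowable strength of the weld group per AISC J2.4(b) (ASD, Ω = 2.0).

R_n/Ω ≈ 169 kip

t_e = 0.707 × 0.3125 = 0.2209 in.
R_nwl = 0.6 × 100 × 0.2209 × 15 = 198.8 kip (longitudinal, 2 welds).
R_nwt = 0.6 × 100 × 0.2209 × 8.5 = 112.7 kip (transverse, base value).
(i) R_nwl + R_nwt = 311.5 kip; (ii) 0.85 R_nwl + 1.5 R_nwt = 338 kip.
R_n = max = 338 kip [governs: (ii)]; R_n/Ω = 169 kip.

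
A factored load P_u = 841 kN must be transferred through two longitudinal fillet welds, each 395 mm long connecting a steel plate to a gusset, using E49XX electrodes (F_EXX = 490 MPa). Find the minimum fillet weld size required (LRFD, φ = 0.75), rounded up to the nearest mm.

w = 7 mm

Total weld length L = 790 mm.
Required throat t_e = P_u / (φ × 0.6 F_EXX × L) = 841 / (0.75 × 0.6 × 490 × 790 × 10⁻³) = 4.828 mm.
Required leg w = t_e / 0.707 = 6.829 mm → use 7 mm.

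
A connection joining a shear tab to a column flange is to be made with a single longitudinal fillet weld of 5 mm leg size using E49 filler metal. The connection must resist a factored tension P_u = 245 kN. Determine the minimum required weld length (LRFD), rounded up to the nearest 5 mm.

L = 315 mm

E49XX → F_EXX = 490 MPa.
Throat t_e = 0.707 × 5 = 3.535 mm.
φr_n = 0.75 × 0.6 × 490 × 3.535 × 10⁻³ = 0.7795 kN/mm.
L_req = P_u / φr_n = 245 / 0.7795 = 314.3 mm total.
Round up → use L = 315 mm.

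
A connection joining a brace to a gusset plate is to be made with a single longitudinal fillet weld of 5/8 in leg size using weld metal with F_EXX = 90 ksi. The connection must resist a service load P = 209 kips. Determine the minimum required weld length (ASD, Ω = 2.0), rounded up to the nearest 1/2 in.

Throat t_e = 0.707 × 0.625 = 0.4419 in.
r_n/Ω = (0.6 × 90 × 0.4419) / 2.0 = 11.93 kip/in.
L_req = P / (r_n/Ω) = 209 / 11.93 = 17.52 in total.
Round up → use L = 18 in.

L = 18 in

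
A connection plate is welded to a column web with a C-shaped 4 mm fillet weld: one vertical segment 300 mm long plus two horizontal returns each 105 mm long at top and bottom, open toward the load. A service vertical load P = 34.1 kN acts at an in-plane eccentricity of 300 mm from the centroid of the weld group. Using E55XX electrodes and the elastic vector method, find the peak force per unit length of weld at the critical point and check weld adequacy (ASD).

E55XX → F_EXX = 550 MPa.
Total weld length L_w = 510 mm. Treat welds as unit-width lines.
Centroid: x̄ = 2×105×52.5 / 510 = 21.62 mm from the vertical weld.
Polar moment about centroid: J = I_x + I_y = [300³/12 + 2×105×150²] + [300×21.62² + 2(105³/12 + 105×30.88²)] = 7508000 mm³.
Direct shear f_v = P/L_w = 34.1×10³ / 510 = 66.86 N/mm (vertical).
Torsion M = P·e = 34.1×10³ × 300 = 10230000 N·mm.
Critical point at (x, y) = (83.38, 150) from centroid. f_tx = M·y/J = 204.4 N/mm; f_ty = M·x/J = 113.6 N/mm.
Resultant f_max = √[f_tx² + (f_v + f_ty)²] = √[204.4² + (66.86 + 113.6)²] = 272.6 N/mm.
Capacity per unit length: r_n/Ω = (1/2.0) × 0.6 × 550 × (0.707 × 4) = 466.6 N/mm.
272.6 ≤ 466.6 → adequate.

f_max ≈ 273 N/mm; adequate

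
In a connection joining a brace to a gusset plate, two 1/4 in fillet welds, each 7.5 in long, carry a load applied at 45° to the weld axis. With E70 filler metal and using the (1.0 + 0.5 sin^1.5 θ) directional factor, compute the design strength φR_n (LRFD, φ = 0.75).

φR_n ≈ 108 kips

E70XX → F_EXX = 70 ksi.
t_e = 0.707 × 0.25 = 0.1767 in; A_we = 0.1767 × 15 = 2.651 in².
Directional factor: 1.0 + 0.5 sin^1.5(45°) = 1.297.
F_nw = 0.6 × 70 × 1.297 = 54.49 ksi.
φR_n = 0.75 × 54.49 × 2.651 = 108.3 kips.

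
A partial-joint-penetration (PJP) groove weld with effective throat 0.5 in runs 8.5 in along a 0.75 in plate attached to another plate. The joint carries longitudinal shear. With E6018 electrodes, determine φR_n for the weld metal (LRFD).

E60XX → F_EXX = 60 ksi.
Effective throat (given) t_e = 0.5 in.
A_we = 0.5 × 8.5 = 4.25 in².
F_nw = 0.6 F_EXX = 36 ksi.
φR_n = 0.75 × 36 × 4.25 = 114.8 kip.

φR_n ≈ 115 kip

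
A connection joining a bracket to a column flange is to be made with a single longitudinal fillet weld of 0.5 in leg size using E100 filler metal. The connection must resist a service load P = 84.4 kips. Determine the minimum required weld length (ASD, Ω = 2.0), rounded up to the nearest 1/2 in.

L = 8 in

E100XX → F_EXX = 100 ksi.
Throat t_e = 0.707 × 0.5 = 0.3535 in.
r_n/Ω = (0.6 × 100 × 0.3535) / 2.0 = 10.6 kip/in.
L_req = P / (r_n/Ω) = 84.4 / 10.6 = 7.959 in total.
Round up → use L = 8 in.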